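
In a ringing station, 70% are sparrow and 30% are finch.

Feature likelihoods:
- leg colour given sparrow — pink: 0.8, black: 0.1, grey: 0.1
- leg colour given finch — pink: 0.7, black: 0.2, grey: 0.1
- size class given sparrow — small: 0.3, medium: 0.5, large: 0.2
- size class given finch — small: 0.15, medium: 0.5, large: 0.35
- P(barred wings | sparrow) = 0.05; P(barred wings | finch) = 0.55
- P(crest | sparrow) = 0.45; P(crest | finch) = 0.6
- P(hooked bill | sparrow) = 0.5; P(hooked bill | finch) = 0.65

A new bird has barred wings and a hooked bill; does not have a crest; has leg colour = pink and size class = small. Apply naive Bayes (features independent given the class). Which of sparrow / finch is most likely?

finch

sparrow: 0.7 × 0.8 × 0.3 × 0.05 × (1−0.45) × 0.5 = 0.00231
finch: 0.3 × 0.7 × 0.15 × 0.55 × (1−0.6) × 0.65 = 0.0045045
Highest score → finch.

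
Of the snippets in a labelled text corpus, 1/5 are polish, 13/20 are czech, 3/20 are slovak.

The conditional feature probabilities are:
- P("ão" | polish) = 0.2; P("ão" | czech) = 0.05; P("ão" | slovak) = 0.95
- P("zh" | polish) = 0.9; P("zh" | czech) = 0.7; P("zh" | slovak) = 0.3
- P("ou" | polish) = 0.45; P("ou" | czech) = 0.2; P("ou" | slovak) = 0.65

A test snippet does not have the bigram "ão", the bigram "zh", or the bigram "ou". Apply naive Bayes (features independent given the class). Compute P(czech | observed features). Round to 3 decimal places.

polish: 0.2 × (1−0.2) × (1−0.9) × (1−0.45) = 0.0088
czech: 0.65 × (1−0.05) × (1−0.7) × (1−0.2) = 0.1482
slovak: 0.15 × (1−0.95) × (1−0.3) × (1−0.65) = 0.0018375
P(czech | x) = 0.1482 / 0.1588375 ≈ 0.933

0.933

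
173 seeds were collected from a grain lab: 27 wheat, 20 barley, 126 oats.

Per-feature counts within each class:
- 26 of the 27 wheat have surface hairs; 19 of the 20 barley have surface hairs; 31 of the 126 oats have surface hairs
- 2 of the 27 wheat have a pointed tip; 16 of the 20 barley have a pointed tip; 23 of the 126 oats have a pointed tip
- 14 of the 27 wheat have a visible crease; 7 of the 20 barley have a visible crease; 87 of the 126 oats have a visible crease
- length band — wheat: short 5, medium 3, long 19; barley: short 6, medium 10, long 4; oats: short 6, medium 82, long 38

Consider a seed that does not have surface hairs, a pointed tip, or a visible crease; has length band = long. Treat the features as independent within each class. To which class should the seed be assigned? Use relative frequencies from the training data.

wheat: (27/173) × (1/27) × (25/27) × (13/27) × (19/27) ≈ 0.00181342
barley: (20/173) × (1/20) × (4/20) × (13/20) × (4/20) ≈ 0.000150289
oats: (126/173) × (95/126) × (103/126) × (39/126) × (38/126) ≈ 0.0419036
Highest score → oats.

oats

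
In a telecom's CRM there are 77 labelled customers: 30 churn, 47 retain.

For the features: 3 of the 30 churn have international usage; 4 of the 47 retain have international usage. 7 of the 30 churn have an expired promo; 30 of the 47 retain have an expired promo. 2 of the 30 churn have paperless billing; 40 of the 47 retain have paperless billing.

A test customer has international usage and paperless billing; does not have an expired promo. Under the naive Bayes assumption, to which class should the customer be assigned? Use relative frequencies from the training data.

retain

churn: (30/77) × (3/30) × (23/30) × (2/30) ≈ 0.00199134
retain: (47/77) × (4/47) × (17/47) × (40/47) ≈ 0.0159913
Highest score → retain.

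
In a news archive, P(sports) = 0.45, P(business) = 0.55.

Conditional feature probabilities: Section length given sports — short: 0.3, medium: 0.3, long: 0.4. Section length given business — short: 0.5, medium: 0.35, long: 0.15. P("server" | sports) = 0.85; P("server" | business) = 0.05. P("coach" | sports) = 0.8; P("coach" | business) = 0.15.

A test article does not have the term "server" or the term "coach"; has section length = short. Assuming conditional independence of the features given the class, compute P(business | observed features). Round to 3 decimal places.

0.982

sports: 0.45 × 0.3 × (1−0.85) × (1−0.8) = 0.00405
business: 0.55 × 0.5 × (1−0.05) × (1−0.15) = 0.2220625
P(business | x) = 0.2220625 / 0.2261125 ≈ 0.982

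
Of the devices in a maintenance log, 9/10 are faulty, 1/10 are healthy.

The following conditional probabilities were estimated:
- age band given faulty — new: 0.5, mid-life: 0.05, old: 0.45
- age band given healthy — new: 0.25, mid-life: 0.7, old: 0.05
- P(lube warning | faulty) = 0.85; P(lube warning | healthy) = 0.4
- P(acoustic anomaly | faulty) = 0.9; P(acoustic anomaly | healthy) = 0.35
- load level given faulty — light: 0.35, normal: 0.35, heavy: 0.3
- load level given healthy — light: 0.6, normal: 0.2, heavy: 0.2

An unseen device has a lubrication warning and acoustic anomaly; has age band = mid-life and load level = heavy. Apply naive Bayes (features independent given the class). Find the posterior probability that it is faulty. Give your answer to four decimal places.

0.8405

faulty: 0.9 × 0.05 × 0.85 × 0.9 × 0.3 = 0.0103275
healthy: 0.1 × 0.7 × 0.4 × 0.35 × 0.2 = 0.00196
P(faulty | x) = 0.0103275 / 0.0122875 ≈ 0.8405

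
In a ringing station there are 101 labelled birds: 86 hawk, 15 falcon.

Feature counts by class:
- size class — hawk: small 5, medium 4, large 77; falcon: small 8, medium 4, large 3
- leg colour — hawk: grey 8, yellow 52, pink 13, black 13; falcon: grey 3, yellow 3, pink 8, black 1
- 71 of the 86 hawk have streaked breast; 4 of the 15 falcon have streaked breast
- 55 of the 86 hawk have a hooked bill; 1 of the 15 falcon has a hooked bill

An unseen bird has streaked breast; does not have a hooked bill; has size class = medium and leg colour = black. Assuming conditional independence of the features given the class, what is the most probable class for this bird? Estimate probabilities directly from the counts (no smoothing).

hawk

hawk: (86/101) × (4/86) × (13/86) × (71/86) × (31/86) ≈ 0.00178159
falcon: (15/101) × (4/15) × (1/15) × (4/15) × (14/15) ≈ 0.000657132
Highest score → hawk.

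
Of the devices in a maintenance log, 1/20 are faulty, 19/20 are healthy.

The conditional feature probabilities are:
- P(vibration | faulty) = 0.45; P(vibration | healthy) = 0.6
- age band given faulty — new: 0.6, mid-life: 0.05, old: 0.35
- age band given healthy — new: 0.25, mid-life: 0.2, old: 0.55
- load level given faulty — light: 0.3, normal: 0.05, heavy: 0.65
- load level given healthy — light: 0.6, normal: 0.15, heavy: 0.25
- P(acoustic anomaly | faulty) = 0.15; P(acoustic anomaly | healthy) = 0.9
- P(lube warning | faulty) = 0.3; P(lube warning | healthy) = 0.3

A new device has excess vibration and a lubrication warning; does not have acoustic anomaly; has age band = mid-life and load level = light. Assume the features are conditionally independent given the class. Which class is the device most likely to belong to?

healthy

faulty: 0.05 × 0.45 × 0.05 × 0.3 × (1−0.15) × 0.3 = 0.0000860625
healthy: 0.95 × 0.6 × 0.2 × 0.6 × (1−0.9) × 0.3 = 0.002052
Highest score → healthy.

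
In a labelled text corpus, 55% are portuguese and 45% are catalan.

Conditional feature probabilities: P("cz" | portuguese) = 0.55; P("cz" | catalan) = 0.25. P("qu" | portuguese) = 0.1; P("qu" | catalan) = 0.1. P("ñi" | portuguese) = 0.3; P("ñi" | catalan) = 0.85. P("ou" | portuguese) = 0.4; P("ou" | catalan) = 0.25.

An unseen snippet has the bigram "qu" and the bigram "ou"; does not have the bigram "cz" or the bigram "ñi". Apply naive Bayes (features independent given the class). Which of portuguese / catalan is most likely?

portuguese: 0.55 × (1−0.55) × 0.1 × (1−0.3) × 0.4 = 0.00693
catalan: 0.45 × (1−0.25) × 0.1 × (1−0.85) × 0.25 = 0.001265625
Highest score → portuguese.

portuguese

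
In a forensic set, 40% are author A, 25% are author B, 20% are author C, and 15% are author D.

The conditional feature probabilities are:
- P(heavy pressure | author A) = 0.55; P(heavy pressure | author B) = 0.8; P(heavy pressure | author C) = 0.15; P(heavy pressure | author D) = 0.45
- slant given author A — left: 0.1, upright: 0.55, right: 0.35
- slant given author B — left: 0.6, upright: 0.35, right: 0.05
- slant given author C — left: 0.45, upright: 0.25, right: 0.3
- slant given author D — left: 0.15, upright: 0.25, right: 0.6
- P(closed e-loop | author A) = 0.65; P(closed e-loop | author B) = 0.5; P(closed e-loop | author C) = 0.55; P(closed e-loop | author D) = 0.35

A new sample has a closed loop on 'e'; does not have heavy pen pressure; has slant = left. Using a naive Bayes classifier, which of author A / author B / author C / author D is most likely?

author C

author A: 0.4 × (1−0.55) × 0.1 × 0.65 = 0.0117
author B: 0.25 × (1−0.8) × 0.6 × 0.5 = 0.015
author C: 0.2 × (1−0.15) × 0.45 × 0.55 = 0.042075
author D: 0.15 × (1−0.45) × 0.15 × 0.35 = 0.00433125
Highest score → author C.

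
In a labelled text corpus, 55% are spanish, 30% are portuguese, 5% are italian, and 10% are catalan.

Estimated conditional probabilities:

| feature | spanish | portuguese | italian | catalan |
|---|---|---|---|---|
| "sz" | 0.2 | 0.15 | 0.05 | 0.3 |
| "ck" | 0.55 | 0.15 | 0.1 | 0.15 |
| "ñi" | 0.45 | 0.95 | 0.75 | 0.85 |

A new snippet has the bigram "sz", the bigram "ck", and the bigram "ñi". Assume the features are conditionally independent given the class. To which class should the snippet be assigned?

spanish

spanish: 0.55 × 0.2 × 0.55 × 0.45 = 0.027225
portuguese: 0.3 × 0.15 × 0.15 × 0.95 = 0.0064125
italian: 0.05 × 0.05 × 0.1 × 0.75 = 0.0001875
catalan: 0.1 × 0.3 × 0.15 × 0.85 = 0.003825
Highest score → spanish.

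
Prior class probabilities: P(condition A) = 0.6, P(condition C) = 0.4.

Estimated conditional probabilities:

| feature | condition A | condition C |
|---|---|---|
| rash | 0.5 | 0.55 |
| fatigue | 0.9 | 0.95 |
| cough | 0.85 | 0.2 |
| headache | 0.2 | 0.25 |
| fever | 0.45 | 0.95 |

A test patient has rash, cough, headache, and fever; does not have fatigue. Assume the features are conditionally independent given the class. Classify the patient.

condition A

condition A: 0.6 × 0.5 × (1−0.9) × 0.85 × 0.2 × 0.45 = 0.002295
condition C: 0.4 × 0.55 × (1−0.95) × 0.2 × 0.25 × 0.95 = 0.0005225
Highest score → condition A.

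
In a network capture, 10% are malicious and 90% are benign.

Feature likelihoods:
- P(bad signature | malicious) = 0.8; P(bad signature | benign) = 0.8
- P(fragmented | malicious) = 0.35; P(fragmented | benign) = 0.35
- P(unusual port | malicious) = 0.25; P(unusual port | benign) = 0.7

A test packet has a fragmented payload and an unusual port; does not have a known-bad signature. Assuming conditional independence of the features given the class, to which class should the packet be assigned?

benign

malicious: 0.1 × (1−0.8) × 0.35 × 0.25 = 0.00175
benign: 0.9 × (1−0.8) × 0.35 × 0.7 = 0.0441
Highest score → benign.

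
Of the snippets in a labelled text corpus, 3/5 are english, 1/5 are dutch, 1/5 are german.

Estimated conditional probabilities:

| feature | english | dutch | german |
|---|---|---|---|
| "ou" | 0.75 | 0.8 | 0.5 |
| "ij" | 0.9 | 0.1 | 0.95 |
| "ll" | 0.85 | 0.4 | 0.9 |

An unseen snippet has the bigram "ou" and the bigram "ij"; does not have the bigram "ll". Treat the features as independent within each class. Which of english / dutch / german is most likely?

english: 0.6 × 0.75 × 0.9 × (1−0.85) = 0.06075
dutch: 0.2 × 0.8 × 0.1 × (1−0.4) = 0.0096
german: 0.2 × 0.5 × 0.95 × (1−0.9) = 0.0095
Highest score → english.

english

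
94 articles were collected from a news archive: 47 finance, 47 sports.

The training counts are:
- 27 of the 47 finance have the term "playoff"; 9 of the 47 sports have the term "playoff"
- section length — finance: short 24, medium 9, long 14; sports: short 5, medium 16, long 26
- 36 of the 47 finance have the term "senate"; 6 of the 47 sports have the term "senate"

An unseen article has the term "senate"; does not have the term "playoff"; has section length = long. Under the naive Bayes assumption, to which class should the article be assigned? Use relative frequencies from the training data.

finance

finance: (47/94) × (20/47) × (14/47) × (36/47) ≈ 0.0485442
sports: (47/94) × (38/47) × (26/47) × (6/47) ≈ 0.0285486
Highest score → finance.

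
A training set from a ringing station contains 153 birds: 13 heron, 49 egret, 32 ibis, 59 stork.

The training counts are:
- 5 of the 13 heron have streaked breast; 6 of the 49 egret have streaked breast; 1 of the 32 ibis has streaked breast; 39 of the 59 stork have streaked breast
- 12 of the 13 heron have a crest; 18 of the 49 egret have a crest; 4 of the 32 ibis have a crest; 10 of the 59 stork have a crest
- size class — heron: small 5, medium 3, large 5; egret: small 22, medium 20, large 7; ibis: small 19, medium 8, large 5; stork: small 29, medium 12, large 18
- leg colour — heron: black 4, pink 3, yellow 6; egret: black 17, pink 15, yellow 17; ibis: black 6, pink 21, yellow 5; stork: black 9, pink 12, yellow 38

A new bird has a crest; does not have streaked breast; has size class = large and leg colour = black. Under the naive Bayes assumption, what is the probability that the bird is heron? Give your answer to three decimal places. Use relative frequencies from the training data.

0.453

heron: (13/153) × (8/13) × (12/13) × (5/13) × (4/13) ≈ 0.00571189
egret: (49/153) × (43/49) × (18/49) × (7/49) × (17/49) ≈ 0.00511692
ibis: (32/153) × (31/32) × (4/32) × (5/32) × (6/32) ≈ 0.000741996
stork: (59/153) × (20/59) × (10/59) × (18/59) × (9/59) ≈ 0.00103109
P(heron | x) = 0.00571189 / 0.012601896 ≈ 0.453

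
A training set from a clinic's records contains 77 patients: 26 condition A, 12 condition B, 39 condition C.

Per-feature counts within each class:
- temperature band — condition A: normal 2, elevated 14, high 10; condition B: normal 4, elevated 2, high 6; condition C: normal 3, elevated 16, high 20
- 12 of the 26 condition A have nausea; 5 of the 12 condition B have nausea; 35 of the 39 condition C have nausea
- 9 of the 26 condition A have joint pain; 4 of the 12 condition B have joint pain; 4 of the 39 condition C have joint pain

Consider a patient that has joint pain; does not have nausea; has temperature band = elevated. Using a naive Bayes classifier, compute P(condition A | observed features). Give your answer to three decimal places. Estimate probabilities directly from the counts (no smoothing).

condition A: (26/77) × (14/26) × (14/26) × (9/26) ≈ 0.0338892
condition B: (12/77) × (2/12) × (7/12) × (4/12) ≈ 0.00505051
condition C: (39/77) × (16/39) × (4/39) × (4/39) ≈ 0.00218585
P(condition A | x) = 0.0338892 / 0.04112556 ≈ 0.824

0.824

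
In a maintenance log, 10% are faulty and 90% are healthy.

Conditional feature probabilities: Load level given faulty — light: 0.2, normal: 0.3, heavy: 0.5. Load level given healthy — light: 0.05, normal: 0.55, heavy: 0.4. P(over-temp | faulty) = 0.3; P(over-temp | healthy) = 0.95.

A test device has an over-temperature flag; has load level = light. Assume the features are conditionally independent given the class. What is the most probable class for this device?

faulty: 0.1 × 0.2 × 0.3 = 0.006
healthy: 0.9 × 0.05 × 0.95 = 0.04275
Highest score → healthy.

healthy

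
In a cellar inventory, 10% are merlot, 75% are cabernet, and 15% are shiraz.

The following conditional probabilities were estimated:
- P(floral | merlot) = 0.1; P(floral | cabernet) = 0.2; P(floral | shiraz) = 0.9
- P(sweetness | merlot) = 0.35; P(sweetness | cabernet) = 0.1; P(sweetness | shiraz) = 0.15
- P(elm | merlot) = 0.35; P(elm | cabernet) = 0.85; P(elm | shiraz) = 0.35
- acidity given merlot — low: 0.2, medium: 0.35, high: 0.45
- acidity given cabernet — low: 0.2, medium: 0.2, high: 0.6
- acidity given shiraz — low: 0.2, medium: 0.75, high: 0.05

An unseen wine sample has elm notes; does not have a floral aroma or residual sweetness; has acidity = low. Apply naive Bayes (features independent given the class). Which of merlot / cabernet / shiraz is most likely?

cabernet

merlot: 0.1 × (1−0.1) × (1−0.35) × 0.35 × 0.2 = 0.004095
cabernet: 0.75 × (1−0.2) × (1−0.1) × 0.85 × 0.2 = 0.0918
shiraz: 0.15 × (1−0.9) × (1−0.15) × 0.35 × 0.2 = 0.0008925
Highest score → cabernet.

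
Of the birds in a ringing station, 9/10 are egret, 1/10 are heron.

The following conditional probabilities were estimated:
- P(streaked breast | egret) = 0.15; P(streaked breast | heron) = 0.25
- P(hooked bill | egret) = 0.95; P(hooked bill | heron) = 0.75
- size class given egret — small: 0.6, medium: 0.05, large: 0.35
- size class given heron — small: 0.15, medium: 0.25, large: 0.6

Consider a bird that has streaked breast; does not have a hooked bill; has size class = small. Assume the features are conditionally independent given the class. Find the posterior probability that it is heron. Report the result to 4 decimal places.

0.1880

egret: 0.9 × 0.15 × (1−0.95) × 0.6 = 0.00405
heron: 0.1 × 0.25 × (1−0.75) × 0.15 = 0.0009375
P(heron | x) = 0.0009375 / 0.0049875 ≈ 0.1880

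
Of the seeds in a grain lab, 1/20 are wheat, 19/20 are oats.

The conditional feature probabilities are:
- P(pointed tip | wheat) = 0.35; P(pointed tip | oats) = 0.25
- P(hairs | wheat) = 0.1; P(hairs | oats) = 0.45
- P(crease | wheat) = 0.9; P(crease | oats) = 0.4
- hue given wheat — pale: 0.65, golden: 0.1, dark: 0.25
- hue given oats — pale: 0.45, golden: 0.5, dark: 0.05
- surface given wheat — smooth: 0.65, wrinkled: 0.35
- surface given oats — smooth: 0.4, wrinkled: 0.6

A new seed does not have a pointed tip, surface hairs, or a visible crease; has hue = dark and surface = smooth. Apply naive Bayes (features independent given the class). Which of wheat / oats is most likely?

wheat: 0.05 × (1−0.35) × (1−0.1) × (1−0.9) × 0.25 × 0.65 = 0.0004753125
oats: 0.95 × (1−0.25) × (1−0.45) × (1−0.4) × 0.05 × 0.4 = 0.0047025
Highest score → oats.

oats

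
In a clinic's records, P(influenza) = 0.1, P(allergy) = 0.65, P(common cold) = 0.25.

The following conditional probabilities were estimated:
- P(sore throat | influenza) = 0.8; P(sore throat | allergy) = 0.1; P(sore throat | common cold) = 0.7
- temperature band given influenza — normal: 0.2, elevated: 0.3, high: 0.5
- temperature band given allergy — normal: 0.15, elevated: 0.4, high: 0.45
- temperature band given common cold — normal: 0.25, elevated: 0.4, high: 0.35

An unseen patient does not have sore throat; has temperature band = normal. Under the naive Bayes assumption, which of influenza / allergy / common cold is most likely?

allergy

influenza: 0.1 × (1−0.8) × 0.2 = 0.004
allergy: 0.65 × (1−0.1) × 0.15 = 0.08775
common cold: 0.25 × (1−0.7) × 0.25 = 0.01875
Highest score → allergy.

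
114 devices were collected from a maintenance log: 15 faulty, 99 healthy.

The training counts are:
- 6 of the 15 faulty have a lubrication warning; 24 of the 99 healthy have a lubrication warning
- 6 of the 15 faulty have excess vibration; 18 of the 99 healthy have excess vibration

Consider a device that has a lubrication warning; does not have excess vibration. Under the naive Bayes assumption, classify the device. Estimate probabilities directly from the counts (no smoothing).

faulty: (15/114) × (6/15) × (9/15) ≈ 0.0315789
healthy: (99/114) × (24/99) × (81/99) ≈ 0.172249
Highest score → healthy.

healthy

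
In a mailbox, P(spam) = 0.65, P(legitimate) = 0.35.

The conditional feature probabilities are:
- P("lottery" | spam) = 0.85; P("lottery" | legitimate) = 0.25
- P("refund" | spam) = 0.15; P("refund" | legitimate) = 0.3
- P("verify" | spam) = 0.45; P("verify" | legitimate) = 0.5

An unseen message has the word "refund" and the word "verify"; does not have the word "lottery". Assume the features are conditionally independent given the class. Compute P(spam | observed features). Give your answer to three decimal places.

spam: 0.65 × (1−0.85) × 0.15 × 0.45 = 0.00658125
legitimate: 0.35 × (1−0.25) × 0.3 × 0.5 = 0.039375
P(spam | x) = 0.00658125 / 0.04595625 ≈ 0.143

0.143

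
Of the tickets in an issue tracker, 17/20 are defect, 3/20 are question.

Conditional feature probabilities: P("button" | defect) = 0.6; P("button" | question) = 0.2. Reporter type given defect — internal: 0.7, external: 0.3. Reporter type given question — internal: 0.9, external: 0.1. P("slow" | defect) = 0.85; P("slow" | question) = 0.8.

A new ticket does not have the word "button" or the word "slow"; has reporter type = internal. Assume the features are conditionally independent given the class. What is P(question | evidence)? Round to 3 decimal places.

defect: 0.85 × (1−0.6) × 0.7 × (1−0.85) = 0.0357
question: 0.15 × (1−0.2) × 0.9 × (1−0.8) = 0.0216
P(question | x) = 0.0216 / 0.0573 ≈ 0.377

0.377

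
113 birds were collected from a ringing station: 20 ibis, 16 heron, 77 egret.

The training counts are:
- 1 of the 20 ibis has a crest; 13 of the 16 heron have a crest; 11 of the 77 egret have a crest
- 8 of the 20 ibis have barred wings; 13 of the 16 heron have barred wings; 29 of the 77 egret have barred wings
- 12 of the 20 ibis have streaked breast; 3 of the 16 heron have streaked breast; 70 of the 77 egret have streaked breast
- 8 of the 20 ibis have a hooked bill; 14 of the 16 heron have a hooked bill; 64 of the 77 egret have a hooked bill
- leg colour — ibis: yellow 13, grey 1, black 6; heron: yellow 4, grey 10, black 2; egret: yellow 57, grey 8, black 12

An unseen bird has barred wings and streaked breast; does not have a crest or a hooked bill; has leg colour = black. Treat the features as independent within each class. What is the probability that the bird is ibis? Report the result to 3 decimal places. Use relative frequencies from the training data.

ibis: (20/113) × (19/20) × (8/20) × (12/20) × (12/20) × (6/20) ≈ 0.00726372
heron: (16/113) × (3/16) × (13/16) × (3/16) × (2/16) × (2/16) ≈ 0.0000631957
egret: (77/113) × (66/77) × (29/77) × (70/77) × (13/77) × (12/77) ≈ 0.00526167
P(ibis | x) = 0.00726372 / 0.0125885857 ≈ 0.577

0.577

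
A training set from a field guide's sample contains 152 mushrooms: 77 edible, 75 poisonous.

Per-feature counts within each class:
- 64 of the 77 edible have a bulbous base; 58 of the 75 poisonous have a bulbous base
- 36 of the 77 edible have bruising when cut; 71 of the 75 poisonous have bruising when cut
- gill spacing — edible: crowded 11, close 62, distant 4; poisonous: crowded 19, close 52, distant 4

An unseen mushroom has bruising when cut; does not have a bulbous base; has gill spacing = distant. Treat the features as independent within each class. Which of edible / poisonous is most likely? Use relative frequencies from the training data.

poisonous

edible: (77/152) × (13/77) × (36/77) × (4/77) ≈ 0.00207721
poisonous: (75/152) × (17/75) × (71/75) × (4/75) ≈ 0.00564678
Highest score → poisonous.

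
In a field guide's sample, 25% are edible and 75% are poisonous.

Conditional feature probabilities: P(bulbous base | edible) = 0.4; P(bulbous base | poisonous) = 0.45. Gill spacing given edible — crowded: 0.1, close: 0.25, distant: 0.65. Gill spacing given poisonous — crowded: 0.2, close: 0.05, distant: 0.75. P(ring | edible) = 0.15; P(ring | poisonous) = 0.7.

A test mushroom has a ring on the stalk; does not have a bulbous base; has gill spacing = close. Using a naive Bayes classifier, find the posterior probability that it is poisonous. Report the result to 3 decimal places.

edible: 0.25 × (1−0.4) × 0.25 × 0.15 = 0.005625
poisonous: 0.75 × (1−0.45) × 0.05 × 0.7 = 0.0144375
P(poisonous | x) = 0.0144375 / 0.0200625 ≈ 0.720

0.720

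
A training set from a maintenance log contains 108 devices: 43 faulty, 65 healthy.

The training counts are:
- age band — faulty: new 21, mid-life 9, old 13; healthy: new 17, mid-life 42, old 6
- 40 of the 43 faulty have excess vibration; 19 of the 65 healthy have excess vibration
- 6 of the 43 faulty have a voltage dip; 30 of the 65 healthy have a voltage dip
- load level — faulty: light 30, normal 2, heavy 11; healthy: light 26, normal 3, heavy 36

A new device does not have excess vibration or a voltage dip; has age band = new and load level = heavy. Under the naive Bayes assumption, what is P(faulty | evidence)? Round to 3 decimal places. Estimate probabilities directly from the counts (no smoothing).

faulty: (43/108) × (21/43) × (3/43) × (37/43) × (11/43) ≈ 0.00298611
healthy: (65/108) × (17/65) × (46/65) × (35/65) × (36/65) ≈ 0.0332211
P(faulty | x) = 0.00298611 / 0.03620721 ≈ 0.082

0.082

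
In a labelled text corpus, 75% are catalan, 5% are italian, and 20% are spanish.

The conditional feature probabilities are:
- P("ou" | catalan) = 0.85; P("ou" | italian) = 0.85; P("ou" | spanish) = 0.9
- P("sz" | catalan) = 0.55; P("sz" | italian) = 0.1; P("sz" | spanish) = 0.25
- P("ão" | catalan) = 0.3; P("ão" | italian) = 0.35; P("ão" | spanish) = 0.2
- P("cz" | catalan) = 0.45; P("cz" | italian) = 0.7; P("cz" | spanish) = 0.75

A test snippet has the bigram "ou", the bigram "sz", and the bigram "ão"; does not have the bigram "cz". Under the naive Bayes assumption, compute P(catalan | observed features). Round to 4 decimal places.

catalan: 0.75 × 0.85 × 0.55 × 0.3 × (1−0.45) = 0.057853125
italian: 0.05 × 0.85 × 0.1 × 0.35 × (1−0.7) = 0.00044625
spanish: 0.2 × 0.9 × 0.25 × 0.2 × (1−0.75) = 0.00225
P(catalan | x) = 0.057853125 / 0.060549375 ≈ 0.9555

0.9555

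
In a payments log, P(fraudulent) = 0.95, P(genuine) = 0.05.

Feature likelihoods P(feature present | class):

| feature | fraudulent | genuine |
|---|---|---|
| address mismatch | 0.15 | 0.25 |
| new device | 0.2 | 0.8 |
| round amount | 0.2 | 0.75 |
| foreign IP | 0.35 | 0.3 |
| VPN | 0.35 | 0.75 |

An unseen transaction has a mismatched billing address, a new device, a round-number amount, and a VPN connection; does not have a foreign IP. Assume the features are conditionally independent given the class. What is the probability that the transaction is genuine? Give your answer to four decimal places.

0.7523

fraudulent: 0.95 × 0.15 × 0.2 × 0.2 × (1−0.35) × 0.35 = 0.00129675
genuine: 0.05 × 0.25 × 0.8 × 0.75 × (1−0.3) × 0.75 = 0.0039375
P(genuine | x) = 0.0039375 / 0.00523425 ≈ 0.7523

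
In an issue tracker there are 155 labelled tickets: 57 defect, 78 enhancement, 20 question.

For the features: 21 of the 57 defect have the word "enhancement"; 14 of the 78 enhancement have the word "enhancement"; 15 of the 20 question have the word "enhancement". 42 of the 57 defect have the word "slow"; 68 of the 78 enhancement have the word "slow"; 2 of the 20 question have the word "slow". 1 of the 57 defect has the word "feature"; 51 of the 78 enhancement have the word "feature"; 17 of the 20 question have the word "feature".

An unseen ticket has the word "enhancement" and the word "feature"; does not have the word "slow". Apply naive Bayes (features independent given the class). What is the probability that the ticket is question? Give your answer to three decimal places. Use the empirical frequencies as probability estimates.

0.900

defect: (57/155) × (21/57) × (15/57) × (1/57) ≈ 0.000625503
enhancement: (78/155) × (14/78) × (10/78) × (51/78) ≈ 0.00757142
question: (20/155) × (15/20) × (18/20) × (17/20) ≈ 0.0740323
P(question | x) = 0.0740323 / 0.082229223 ≈ 0.900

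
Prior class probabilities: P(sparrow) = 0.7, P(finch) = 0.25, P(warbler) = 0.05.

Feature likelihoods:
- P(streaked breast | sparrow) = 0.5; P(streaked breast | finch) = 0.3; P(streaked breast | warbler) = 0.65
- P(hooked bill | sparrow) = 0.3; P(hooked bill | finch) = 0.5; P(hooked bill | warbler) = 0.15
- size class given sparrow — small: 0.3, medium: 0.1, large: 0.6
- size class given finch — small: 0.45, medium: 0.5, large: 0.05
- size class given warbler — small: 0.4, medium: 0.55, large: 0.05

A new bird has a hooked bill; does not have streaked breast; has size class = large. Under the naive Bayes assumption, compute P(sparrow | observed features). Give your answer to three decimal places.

sparrow: 0.7 × (1−0.5) × 0.3 × 0.6 = 0.063
finch: 0.25 × (1−0.3) × 0.5 × 0.05 = 0.004375
warbler: 0.05 × (1−0.65) × 0.15 × 0.05 = 0.00013125
P(sparrow | x) = 0.063 / 0.06750625 ≈ 0.933

0.933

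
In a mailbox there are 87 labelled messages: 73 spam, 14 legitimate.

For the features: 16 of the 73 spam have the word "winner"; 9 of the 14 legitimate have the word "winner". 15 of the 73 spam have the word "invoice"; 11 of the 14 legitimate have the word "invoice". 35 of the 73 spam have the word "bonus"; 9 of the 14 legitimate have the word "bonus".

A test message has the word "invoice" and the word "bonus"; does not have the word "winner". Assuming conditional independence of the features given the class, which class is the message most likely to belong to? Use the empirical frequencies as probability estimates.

spam: (73/87) × (57/73) × (15/73) × (35/73) ≈ 0.064546
legitimate: (14/87) × (5/14) × (11/14) × (9/14) ≈ 0.0290289
Highest score → spam.

spam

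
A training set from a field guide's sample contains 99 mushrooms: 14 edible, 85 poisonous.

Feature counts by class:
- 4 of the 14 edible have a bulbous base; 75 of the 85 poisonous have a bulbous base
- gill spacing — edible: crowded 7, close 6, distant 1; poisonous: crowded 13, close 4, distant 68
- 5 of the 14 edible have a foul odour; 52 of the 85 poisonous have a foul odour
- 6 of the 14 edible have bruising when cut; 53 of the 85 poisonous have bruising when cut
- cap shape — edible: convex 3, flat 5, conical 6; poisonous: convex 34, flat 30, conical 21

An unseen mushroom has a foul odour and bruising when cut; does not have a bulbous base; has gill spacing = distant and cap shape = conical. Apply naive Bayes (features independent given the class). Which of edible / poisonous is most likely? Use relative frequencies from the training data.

edible: (14/99) × (10/14) × (1/14) × (5/14) × (6/14) × (6/14) ≈ 0.000473288
poisonous: (85/99) × (10/85) × (68/85) × (52/85) × (53/85) × (21/85) ≈ 0.00761547
Highest score → poisonous.

poisonous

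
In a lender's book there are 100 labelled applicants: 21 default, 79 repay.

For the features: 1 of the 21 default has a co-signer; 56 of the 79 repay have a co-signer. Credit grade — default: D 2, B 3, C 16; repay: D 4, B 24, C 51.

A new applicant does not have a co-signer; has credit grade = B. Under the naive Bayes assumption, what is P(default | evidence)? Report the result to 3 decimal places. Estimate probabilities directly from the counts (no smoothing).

default: (21/100) × (20/21) × (3/21) ≈ 0.0285714
repay: (79/100) × (23/79) × (24/79) ≈ 0.0698734
P(default | x) = 0.0285714 / 0.0984448 ≈ 0.290

0.290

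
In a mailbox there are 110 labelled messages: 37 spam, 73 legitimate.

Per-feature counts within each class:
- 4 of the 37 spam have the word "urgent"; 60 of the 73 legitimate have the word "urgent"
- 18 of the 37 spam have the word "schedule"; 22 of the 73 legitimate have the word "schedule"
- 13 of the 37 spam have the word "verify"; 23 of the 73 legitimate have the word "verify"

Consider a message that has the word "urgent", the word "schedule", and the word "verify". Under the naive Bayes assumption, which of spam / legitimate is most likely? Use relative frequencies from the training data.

spam: (37/110) × (4/37) × (18/37) × (13/37) ≈ 0.00621555
legitimate: (73/110) × (60/73) × (22/73) × (23/73) ≈ 0.0517921
Highest score → legitimate.

legitimate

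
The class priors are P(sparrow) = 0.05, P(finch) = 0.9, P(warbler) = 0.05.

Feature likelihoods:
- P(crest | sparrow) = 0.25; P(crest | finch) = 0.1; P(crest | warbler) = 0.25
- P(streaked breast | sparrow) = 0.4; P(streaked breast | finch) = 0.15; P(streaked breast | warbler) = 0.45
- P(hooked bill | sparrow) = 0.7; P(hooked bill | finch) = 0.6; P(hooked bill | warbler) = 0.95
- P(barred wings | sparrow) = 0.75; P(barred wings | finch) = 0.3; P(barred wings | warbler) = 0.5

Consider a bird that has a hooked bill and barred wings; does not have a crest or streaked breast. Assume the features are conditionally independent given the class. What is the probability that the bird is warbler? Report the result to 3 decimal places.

0.067

sparrow: 0.05 × (1−0.25) × (1−0.4) × 0.7 × 0.75 = 0.0118125
finch: 0.9 × (1−0.1) × (1−0.15) × 0.6 × 0.3 = 0.12393
warbler: 0.05 × (1−0.25) × (1−0.45) × 0.95 × 0.5 = 0.009796875
P(warbler | x) = 0.009796875 / 0.145539375 ≈ 0.067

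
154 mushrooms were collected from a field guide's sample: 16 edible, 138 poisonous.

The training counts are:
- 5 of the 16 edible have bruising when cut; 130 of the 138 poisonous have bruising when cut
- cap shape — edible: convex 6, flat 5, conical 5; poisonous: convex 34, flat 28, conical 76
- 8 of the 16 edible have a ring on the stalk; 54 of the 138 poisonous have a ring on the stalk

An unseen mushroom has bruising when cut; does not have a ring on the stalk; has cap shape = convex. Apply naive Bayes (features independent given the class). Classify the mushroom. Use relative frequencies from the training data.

poisonous

edible: (16/154) × (5/16) × (6/16) × (8/16) ≈ 0.00608766
poisonous: (138/154) × (130/138) × (34/138) × (84/138) ≈ 0.126597
Highest score → poisonous.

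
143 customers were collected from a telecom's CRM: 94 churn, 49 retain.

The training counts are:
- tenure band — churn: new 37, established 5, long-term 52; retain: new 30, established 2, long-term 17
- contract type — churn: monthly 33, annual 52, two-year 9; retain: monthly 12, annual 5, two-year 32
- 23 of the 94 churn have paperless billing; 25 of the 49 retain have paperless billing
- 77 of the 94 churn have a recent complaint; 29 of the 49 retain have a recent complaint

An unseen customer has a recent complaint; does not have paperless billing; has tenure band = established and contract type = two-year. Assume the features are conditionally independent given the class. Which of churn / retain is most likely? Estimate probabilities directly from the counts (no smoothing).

retain

churn: (94/143) × (5/94) × (9/94) × (71/94) × (77/94) ≈ 0.0020713
retain: (49/143) × (2/49) × (32/49) × (24/49) × (29/49) ≈ 0.00264768
Highest score → retain.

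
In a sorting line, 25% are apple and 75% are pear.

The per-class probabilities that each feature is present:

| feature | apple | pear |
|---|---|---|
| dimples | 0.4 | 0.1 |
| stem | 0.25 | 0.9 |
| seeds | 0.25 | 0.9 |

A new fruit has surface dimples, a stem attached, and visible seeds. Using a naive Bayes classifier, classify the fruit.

apple: 0.25 × 0.4 × 0.25 × 0.25 = 0.00625
pear: 0.75 × 0.1 × 0.9 × 0.9 = 0.06075
Highest score → pear.

pear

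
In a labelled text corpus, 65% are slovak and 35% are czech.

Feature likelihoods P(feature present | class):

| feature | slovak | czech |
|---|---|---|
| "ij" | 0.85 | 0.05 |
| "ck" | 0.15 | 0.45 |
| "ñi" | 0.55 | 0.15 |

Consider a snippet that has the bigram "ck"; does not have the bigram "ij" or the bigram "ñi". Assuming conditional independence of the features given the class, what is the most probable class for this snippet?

slovak: 0.65 × (1−0.85) × 0.15 × (1−0.55) = 0.00658125
czech: 0.35 × (1−0.05) × 0.45 × (1−0.15) = 0.12718125
Highest score → czech.

czech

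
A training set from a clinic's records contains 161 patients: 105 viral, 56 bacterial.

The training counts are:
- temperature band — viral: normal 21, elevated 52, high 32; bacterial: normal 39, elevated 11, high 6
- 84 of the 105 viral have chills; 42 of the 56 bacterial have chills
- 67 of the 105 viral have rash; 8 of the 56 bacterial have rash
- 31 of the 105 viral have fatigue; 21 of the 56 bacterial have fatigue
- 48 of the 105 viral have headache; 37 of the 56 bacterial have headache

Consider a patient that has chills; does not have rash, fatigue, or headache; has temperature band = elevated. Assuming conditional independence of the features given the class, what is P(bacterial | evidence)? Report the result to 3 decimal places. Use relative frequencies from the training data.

0.207

viral: (105/161) × (52/105) × (84/105) × (38/105) × (74/105) × (57/105) ≈ 0.0357758
bacterial: (56/161) × (11/56) × (42/56) × (48/56) × (35/56) × (19/56) ≈ 0.0093138
P(bacterial | x) = 0.0093138 / 0.0450896 ≈ 0.207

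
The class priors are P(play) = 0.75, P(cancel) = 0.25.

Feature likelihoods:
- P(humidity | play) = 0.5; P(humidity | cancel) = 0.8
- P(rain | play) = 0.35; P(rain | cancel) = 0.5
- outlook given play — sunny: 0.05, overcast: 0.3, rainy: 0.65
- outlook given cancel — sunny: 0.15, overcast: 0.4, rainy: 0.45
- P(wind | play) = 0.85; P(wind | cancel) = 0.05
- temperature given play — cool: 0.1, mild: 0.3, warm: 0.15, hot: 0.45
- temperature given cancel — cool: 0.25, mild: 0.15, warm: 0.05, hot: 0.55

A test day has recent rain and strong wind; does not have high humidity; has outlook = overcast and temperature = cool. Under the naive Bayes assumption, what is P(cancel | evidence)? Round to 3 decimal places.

0.036

play: 0.75 × (1−0.5) × 0.35 × 0.3 × 0.85 × 0.1 = 0.003346875
cancel: 0.25 × (1−0.8) × 0.5 × 0.4 × 0.05 × 0.25 = 0.000125
P(cancel | x) = 0.000125 / 0.003471875 ≈ 0.036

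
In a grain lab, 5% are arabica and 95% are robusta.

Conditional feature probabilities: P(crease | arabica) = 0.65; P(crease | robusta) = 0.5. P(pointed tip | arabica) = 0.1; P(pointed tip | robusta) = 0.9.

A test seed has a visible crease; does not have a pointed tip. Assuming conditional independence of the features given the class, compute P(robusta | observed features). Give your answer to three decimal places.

arabica: 0.05 × 0.65 × (1−0.1) = 0.02925
robusta: 0.95 × 0.5 × (1−0.9) = 0.0475
P(robusta | x) = 0.0475 / 0.07675 ≈ 0.619

0.619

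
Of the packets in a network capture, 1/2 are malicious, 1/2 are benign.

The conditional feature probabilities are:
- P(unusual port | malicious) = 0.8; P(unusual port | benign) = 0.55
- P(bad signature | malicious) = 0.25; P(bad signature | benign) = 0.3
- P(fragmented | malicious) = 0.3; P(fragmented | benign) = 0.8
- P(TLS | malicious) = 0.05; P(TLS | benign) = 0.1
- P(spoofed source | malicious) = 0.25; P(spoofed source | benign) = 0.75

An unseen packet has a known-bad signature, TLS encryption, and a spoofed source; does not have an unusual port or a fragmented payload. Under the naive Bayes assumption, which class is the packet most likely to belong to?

malicious: 0.5 × (1−0.8) × 0.25 × (1−0.3) × 0.05 × 0.25 = 0.00021875
benign: 0.5 × (1−0.55) × 0.3 × (1−0.8) × 0.1 × 0.75 = 0.0010125
Highest score → benign.

benign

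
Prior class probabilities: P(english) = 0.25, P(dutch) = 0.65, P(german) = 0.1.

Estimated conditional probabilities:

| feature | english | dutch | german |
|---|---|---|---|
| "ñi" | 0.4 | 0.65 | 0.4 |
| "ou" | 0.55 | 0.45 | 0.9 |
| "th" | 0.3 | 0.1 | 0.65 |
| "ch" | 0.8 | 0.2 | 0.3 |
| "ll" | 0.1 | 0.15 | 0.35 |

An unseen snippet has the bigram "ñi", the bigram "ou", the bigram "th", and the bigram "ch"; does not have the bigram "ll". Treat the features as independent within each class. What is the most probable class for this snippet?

english: 0.25 × 0.4 × 0.55 × 0.3 × 0.8 × (1−0.1) = 0.01188
dutch: 0.65 × 0.65 × 0.45 × 0.1 × 0.2 × (1−0.15) = 0.003232125
german: 0.1 × 0.4 × 0.9 × 0.65 × 0.3 × (1−0.35) = 0.004563
Highest score → english.

english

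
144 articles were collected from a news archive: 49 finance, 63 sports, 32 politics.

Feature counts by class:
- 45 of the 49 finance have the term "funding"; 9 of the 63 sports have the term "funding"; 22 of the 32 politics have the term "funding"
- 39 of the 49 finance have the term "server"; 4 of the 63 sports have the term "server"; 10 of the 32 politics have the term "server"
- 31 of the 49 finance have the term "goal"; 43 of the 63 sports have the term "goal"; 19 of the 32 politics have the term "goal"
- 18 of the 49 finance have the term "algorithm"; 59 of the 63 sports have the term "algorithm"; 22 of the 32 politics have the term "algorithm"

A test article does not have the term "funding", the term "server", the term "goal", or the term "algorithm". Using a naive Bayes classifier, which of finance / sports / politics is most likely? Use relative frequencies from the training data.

finance: (49/144) × (4/49) × (10/49) × (18/49) × (31/49) ≈ 0.00131748
sports: (63/144) × (54/63) × (59/63) × (20/63) × (4/63) ≈ 0.00707867
politics: (32/144) × (10/32) × (22/32) × (13/32) × (10/32) ≈ 0.00606113
Highest score → sports.

sports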